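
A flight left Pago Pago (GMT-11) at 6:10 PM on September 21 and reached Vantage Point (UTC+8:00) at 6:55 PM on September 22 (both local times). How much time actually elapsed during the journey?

Departure in UTC: 6:10 PM + 11:00 = 5:10 AM on Sep 22.
Arrival in UTC: 6:55 PM − 8:00 = 10:55 AM on Sep 22.
Elapsed = 10:55 AM − 5:10 AM = 5 hours 45 minutes.

5 hours 45 minutes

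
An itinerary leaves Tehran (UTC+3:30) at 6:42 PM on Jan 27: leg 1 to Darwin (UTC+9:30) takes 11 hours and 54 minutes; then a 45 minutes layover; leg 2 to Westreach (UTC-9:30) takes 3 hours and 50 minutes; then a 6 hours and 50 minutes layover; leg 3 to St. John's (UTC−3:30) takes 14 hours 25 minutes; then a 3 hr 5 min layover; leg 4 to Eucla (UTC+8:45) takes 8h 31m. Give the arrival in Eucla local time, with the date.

Convert departure to UTC: 6:42 PM − 3:30 = 3:12 PM UTC on Jan 27.
Add 11 hours and 54 minutes leg 1 → 3:06 AM UTC (Jan 28).
Add 45 minutes layover in Darwin → 3:51 AM UTC.
Add 3 hours 50 minutes leg 2 → 7:41 AM UTC.
Add 6 hours and 50 minutes layover in Westreach → 2:31 PM UTC.
Add 14 hours and 25 minutes leg 3 → 4:56 AM UTC (Jan 29).
Add 3 hours 5 minutes layover in St. John's → 8:01 AM UTC.
Add 8 hours and 31 minutes leg 4 → 4:32 PM UTC.
Eucla is UTC+8:45, so local arrival = 4:32 PM + 8:45 = 1:17 AM on Jan 30.

1:17 AM on January 30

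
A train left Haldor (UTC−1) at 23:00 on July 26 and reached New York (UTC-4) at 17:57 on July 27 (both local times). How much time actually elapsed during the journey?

21 hours 57 minutes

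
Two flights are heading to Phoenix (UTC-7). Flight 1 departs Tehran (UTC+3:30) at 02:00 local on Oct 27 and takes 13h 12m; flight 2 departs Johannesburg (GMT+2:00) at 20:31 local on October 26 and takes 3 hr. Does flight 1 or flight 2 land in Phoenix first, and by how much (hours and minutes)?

Flight 1 in UTC: 02:00 − 3:30 = 22:30 on Oct 26.
+13 hours and 12 minutes → arrive 11:42 UTC on Oct 27.
Flight 2 in UTC: 20:31 − 2:00 = 18:31 on Oct 26.
+3 hours → arrive 21:31 UTC on Oct 26.
Flight 2 lands earlier by 14 hours 11 minutes.

the second, by 14 hours 11 minutes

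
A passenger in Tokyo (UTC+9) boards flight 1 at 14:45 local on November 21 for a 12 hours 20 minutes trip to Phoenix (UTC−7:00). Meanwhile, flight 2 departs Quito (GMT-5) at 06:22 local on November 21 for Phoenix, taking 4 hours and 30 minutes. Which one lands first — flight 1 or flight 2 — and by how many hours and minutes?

the second, by 2 hours 13 minutes

Flight 1 in UTC: 14:45 − 9:00 = 05:45 on Nov 21.
+12 hours and 20 minutes → arrive 18:05 UTC on Nov 21.
Flight 2 in UTC: 06:22 + 5:00 = 11:22 on Nov 21.
+4 hours 30 minutes → arrive 15:52 UTC on Nov 21.
Flight 2 lands earlier by 2 hours 13 minutes.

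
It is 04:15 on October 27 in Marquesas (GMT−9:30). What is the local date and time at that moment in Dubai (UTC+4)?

17:45 on October 27

In UTC: 04:15 + 9:30 = 13:45 on Oct 27.
Dubai is UTC+4:00: 13:45 + 4:00 = 17:45 on Oct 27.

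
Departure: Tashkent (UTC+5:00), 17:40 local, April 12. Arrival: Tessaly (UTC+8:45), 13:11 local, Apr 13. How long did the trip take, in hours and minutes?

Departure in UTC: 17:40 − 5:00 = 12:40 on Apr 12.
Arrival in UTC: 13:11 − 8:45 = 04:26 on Apr 13.
Elapsed = 04:26 − 12:40 (+1 day) = 15 hours 46 minutes.

15 hours 46 minutes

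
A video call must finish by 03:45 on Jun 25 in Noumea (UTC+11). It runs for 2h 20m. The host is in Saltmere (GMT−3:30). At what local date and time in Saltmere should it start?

10:55 on June 24

Target end time in UTC: 03:45 − 11:00 = 16:45 on Jun 24.
Subtract 2 hours 20 minutes → start 14:25 UTC on Jun 24.
Saltmere is UTC−3:30: 14:25 − 3:30 = 10:55 on Jun 24.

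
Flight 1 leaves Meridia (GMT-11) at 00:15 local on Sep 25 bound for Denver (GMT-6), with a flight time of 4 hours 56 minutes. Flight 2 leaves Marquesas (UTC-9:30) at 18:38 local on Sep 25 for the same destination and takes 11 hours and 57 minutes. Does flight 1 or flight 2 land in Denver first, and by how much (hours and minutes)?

the first, by 23 hours 54 minutes

Flight 1 in UTC: 00:15 + 11:00 = 11:15 on Sep 25.
+4 hours 56 minutes → arrive 16:11 UTC on Sep 25.
Flight 2 in UTC: 18:38 + 9:30 = 04:08 on Sep 26.
+11 hours 57 minutes → arrive 16:05 UTC on Sep 26.
Flight 1 lands earlier by 23 hours 54 minutes.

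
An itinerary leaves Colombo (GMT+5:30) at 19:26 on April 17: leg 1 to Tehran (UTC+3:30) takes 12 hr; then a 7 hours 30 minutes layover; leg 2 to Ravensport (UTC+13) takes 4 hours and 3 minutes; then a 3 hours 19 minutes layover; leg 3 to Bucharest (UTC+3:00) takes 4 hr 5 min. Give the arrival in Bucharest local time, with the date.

23:53 on Apr 18

Convert departure to UTC: 19:26 − 5:30 = 13:56 UTC on Apr 17.
Add 12 hours leg 1 → 01:56 UTC (Apr 18).
Add 7 hours 30 minutes layover in Tehran → 09:26 UTC.
Add 4 hours 3 minutes leg 2 → 13:29 UTC.
Add 3 hours and 19 minutes layover in Ravensport → 16:48 UTC.
Add 4 hours and 5 minutes leg 3 → 20:53 UTC.
Bucharest is UTC+3:00, so local arrival = 20:53 + 3:00 = 23:53 on Apr 18.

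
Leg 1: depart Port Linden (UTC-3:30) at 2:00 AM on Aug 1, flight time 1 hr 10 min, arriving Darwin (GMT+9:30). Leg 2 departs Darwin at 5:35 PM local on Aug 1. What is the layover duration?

1 hour 25 minutes

Convert departure to UTC: 2:00 AM + 3:30 = 5:30 AM UTC on Aug 1.
Add 1 hour 10 minutes flight time → 6:40 AM UTC.
Darwin is UTC+9:30, so local arrival = 6:40 AM + 9:30 = 4:10 PM on Aug 1.
Layover = 5:35 PM − 4:10 PM = 1 hour 25 minutes.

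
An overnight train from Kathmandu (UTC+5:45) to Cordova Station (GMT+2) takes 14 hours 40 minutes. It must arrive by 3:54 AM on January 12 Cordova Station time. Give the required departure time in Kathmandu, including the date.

4:59 PM on January 11

Target arrival in UTC: 3:54 AM − 2:00 = 1:54 AM on Jan 12.
Subtract 14 hours 40 minutes → departure 11:14 AM UTC on Jan 11.
Kathmandu is UTC+5:45: 11:14 AM + 5:45 = 4:59 PM on Jan 11.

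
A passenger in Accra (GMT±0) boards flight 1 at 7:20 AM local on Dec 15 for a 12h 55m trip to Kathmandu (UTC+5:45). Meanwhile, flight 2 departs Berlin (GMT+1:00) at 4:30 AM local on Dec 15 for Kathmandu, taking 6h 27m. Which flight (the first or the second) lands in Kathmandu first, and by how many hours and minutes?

Flight 1 departs at 7:20 AM UTC (Dec 15).
+12 hours and 55 minutes → arrive 8:15 PM UTC on Dec 15.
Flight 2 in UTC: 4:30 AM − 1:00 = 3:30 AM on Dec 15.
+6 hours and 27 minutes → arrive 9:57 AM UTC on Dec 15.
Flight 2 lands earlier by 10 hours 18 minutes.

the second, by 10 hours 18 minutes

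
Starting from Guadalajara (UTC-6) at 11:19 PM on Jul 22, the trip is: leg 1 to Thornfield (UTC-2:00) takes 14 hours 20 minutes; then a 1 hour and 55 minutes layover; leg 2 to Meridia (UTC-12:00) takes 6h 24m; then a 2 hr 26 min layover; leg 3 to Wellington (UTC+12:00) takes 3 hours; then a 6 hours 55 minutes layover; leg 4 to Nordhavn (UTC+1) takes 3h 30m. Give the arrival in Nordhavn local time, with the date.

Convert departure to UTC: 11:19 PM + 6:00 = 5:19 AM UTC on Jul 23.
Add 14 hours 20 minutes leg 1 → 7:39 PM UTC.
Add 1 hour and 55 minutes layover in Thornfield → 9:34 PM UTC.
Add 6 hours 24 minutes leg 2 → 3:58 AM UTC (Jul 24).
Add 2 hours and 26 minutes layover in Meridia → 6:24 AM UTC.
Add 3 hours leg 3 → 9:24 AM UTC.
Add 6 hours 55 minutes layover in Wellington → 4:19 PM UTC.
Add 3 hours and 30 minutes leg 4 → 7:49 PM UTC.
Nordhavn is UTC+1:00, so local arrival = 7:49 PM + 1:00 = 8:49 PM on Jul 24.

8:49 PM on Jul 24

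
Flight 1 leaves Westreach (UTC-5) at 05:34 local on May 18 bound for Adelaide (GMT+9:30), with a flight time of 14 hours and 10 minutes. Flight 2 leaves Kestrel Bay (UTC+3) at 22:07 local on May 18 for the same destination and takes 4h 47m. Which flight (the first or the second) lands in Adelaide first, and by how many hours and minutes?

Flight 1 in UTC: 05:34 + 5:00 = 10:34 on May 18.
+14 hours and 10 minutes → arrive 00:44 UTC on May 19.
Flight 2 in UTC: 22:07 − 3:00 = 19:07 on May 18.
+4 hours 47 minutes → arrive 23:54 UTC on May 18.
Flight 2 lands earlier by 50 minutes.

the second, by 50 minutes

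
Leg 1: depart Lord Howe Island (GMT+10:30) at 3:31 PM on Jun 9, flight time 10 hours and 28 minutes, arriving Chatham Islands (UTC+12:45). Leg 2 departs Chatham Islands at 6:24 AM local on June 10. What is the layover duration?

2 hours 10 minutes

Convert departure to UTC: 3:31 PM − 10:30 = 5:01 AM UTC on Jun 9.
Add 10 hours and 28 minutes flight time → 3:29 PM UTC.
Chatham Islands is UTC+12:45, so local arrival = 3:29 PM + 12:45 = 4:14 AM on Jun 10.
Layover = 6:24 AM − 4:14 AM = 2 hours 10 minutes.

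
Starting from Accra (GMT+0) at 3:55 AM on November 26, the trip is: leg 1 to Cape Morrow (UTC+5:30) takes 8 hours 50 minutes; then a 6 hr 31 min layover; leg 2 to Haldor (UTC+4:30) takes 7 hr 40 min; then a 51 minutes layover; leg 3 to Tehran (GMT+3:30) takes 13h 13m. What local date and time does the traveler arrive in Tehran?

8:30 PM on Nov 27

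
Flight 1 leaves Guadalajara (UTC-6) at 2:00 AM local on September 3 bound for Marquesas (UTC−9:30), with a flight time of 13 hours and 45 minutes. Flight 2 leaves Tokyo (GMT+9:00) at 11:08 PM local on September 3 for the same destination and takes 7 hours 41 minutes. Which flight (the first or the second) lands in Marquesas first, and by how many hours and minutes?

Flight 1 in UTC: 2:00 AM + 6:00 = 8:00 AM on Sep 3.
+13 hours 45 minutes → arrive 9:45 PM UTC on Sep 3.
Flight 2 in UTC: 11:08 PM − 9:00 = 2:08 PM on Sep 3.
+7 hours and 41 minutes → arrive 9:49 PM UTC on Sep 3.
Flight 1 lands earlier by 4 minutes.

the first, by 4 minutes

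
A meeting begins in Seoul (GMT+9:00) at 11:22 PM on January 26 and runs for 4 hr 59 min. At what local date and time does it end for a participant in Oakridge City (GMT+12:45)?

8:06 AM on January 27

Oakridge City is 3:45 ahead of Seoul.
After 4 hours 59 minutes it is 4:21 AM (Jan 27) in Seoul.
Shift by the zone difference: 4:21 AM + 3:45 = 8:06 AM on Jan 27 in Oakridge City.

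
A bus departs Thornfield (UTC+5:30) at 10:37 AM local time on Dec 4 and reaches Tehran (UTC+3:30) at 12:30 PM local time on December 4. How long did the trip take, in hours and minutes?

Tehran is 2:00 behind Thornfield.
Clock-face elapsed time (ignoring zones) is 1 hour 53 minutes.
Actual elapsed = 1 hour 53 minutes + 2:00 = 3 hours 53 minutes.

3 hours 53 minutes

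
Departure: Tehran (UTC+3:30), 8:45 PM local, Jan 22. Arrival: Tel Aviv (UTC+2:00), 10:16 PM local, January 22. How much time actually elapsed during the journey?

Departure in UTC: 8:45 PM − 3:30 = 5:15 PM on Jan 22.
Arrival in UTC: 10:16 PM − 2:00 = 8:16 PM on Jan 22.
Elapsed = 8:16 PM − 5:15 PM = 3 hours 1 minute.

3 hours 1 minute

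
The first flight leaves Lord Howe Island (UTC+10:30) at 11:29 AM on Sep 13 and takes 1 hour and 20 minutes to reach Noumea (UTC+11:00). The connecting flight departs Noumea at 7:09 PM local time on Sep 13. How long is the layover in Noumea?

Convert departure to UTC: 11:29 AM − 10:30 = 12:59 AM UTC on Sep 13.
Add 1 hour and 20 minutes flight time → 2:19 AM UTC.
Noumea is UTC+11:00, so local arrival = 2:19 AM + 11:00 = 1:19 PM on Sep 13.
Layover = 7:09 PM − 1:19 PM = 5 hours 50 minutes.

5 hours 50 minutes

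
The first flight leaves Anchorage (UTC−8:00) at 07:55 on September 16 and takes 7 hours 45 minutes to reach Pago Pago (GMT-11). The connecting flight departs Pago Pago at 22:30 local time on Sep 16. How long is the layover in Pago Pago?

Convert departure to UTC: 07:55 + 8:00 = 15:55 UTC on Sep 16.
Add 7 hours and 45 minutes flight time → 23:40 UTC.
Pago Pago is UTC−11:00, so local arrival = 23:40 − 11:00 = 12:40 on Sep 16.
Layover = 22:30 − 12:40 = 9 hours 50 minutes.

9 hours 50 minutes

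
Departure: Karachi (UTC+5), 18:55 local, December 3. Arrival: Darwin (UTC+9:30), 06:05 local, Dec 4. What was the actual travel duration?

Departure in UTC: 18:55 − 5:00 = 13:55 on Dec 3.
Arrival in UTC: 06:05 − 9:30 = 20:35 on Dec 3.
Elapsed = 20:35 − 13:55 = 6 hours 40 minutes.

6 hours 40 minutes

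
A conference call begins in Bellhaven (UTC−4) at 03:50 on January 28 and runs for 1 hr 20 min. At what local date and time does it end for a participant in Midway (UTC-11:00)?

Midway is 7:00 behind Bellhaven.
After 1 hour 20 minutes it is 05:10 in Bellhaven.
Shift by the zone difference: 05:10 − 7:00 = 22:10 on Jan 27 in Midway.

22:10 on January 27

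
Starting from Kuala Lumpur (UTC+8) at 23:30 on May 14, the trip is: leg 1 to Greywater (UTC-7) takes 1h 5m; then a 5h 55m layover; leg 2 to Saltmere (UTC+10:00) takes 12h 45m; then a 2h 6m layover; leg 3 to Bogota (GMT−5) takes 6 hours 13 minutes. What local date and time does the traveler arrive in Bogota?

14:34 on May 15

Convert departure to UTC: 23:30 − 8:00 = 15:30 UTC on May 14.
Add 1 hour and 5 minutes leg 1 → 16:35 UTC.
Add 5 hours and 55 minutes layover in Greywater → 22:30 UTC.
Add 12 hours 45 minutes leg 2 → 11:15 UTC (May 15).
Add 2 hours 6 minutes layover in Saltmere → 13:21 UTC.
Add 6 hours and 13 minutes leg 3 → 19:34 UTC.
Bogota is UTC−5:00, so local arrival = 19:34 − 5:00 = 14:34 on May 15.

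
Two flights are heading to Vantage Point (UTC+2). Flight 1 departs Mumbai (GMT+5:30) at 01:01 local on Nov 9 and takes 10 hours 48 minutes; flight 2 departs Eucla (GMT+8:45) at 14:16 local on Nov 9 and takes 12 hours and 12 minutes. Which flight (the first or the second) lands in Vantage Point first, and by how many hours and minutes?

Flight 1 in UTC: 01:01 − 5:30 = 19:31 on Nov 8.
+10 hours and 48 minutes → arrive 06:19 UTC on Nov 9.
Flight 2 in UTC: 14:16 − 8:45 = 05:31 on Nov 9.
+12 hours and 12 minutes → arrive 17:43 UTC on Nov 9.
Flight 1 lands earlier by 11 hours 24 minutes.

the first, by 11 hours 24 minutes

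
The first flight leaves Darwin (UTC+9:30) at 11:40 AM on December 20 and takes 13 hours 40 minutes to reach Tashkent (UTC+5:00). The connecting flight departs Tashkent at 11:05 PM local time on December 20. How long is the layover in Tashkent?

2 hours 15 minutes

Convert departure to UTC: 11:40 AM − 9:30 = 2:10 AM UTC on Dec 20.
Add 13 hours 40 minutes flight time → 3:50 PM UTC.
Tashkent is UTC+5:00, so local arrival = 3:50 PM + 5:00 = 8:50 PM on Dec 20.
Layover = 11:05 PM − 8:50 PM = 2 hours 15 minutes.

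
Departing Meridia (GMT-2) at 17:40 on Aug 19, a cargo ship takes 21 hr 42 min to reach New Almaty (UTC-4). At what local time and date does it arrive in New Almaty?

Convert departure to UTC: 17:40 + 2:00 = 19:40 UTC on Aug 19.
Add 21 hours and 42 minutes travel time → 17:22 UTC (Aug 20).
New Almaty is UTC−4:00, so local arrival = 17:22 − 4:00 = 13:22 on Aug 20.

13:22 on August 20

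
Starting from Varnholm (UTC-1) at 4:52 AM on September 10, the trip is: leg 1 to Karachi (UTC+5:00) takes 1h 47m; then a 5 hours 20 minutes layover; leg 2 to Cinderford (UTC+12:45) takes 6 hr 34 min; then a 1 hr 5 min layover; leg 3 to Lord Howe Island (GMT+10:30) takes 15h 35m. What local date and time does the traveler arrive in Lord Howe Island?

10:43 PM on September 11

Convert departure to UTC: 4:52 AM + 1:00 = 5:52 AM UTC on Sep 10.
Add 1 hour and 47 minutes leg 1 → 7:39 AM UTC.
Add 5 hours and 20 minutes layover in Karachi → 12:59 PM UTC.
Add 6 hours 34 minutes leg 2 → 7:33 PM UTC.
Add 1 hour and 5 minutes layover in Cinderford → 8:38 PM UTC.
Add 15 hours and 35 minutes leg 3 → 12:13 PM UTC (Sep 11).
Lord Howe Island is UTC+10:30, so local arrival = 12:13 PM + 10:30 = 10:43 PM on Sep 11.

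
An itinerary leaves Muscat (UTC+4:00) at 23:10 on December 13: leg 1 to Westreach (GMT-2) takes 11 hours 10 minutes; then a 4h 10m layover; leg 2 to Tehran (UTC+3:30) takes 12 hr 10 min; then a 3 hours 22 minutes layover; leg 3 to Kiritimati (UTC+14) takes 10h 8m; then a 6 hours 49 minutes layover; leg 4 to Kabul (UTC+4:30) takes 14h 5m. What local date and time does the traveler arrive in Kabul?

Convert departure to UTC: 23:10 − 4:00 = 19:10 UTC on Dec 13.
Add 11 hours 10 minutes leg 1 → 06:20 UTC (Dec 14).
Add 4 hours and 10 minutes layover in Westreach → 10:30 UTC.
Add 12 hours and 10 minutes leg 2 → 22:40 UTC.
Add 3 hours and 22 minutes layover in Tehran → 02:02 UTC (Dec 15).
Add 10 hours 8 minutes leg 3 → 12:10 UTC.
Add 6 hours 49 minutes layover in Kiritimati → 18:59 UTC.
Add 14 hours and 5 minutes leg 4 → 09:04 UTC (Dec 16).
Kabul is UTC+4:30, so local arrival = 09:04 + 4:30 = 13:34 on Dec 16.

13:34 on Dec 16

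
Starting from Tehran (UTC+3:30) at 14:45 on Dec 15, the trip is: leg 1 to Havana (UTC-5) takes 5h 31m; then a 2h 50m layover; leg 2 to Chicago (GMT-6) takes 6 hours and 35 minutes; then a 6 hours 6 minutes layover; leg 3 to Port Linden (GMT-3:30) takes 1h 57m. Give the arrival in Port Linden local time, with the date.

Convert departure to UTC: 14:45 − 3:30 = 11:15 UTC on Dec 15.
Add 5 hours 31 minutes leg 1 → 16:46 UTC.
Add 2 hours 50 minutes layover in Havana → 19:36 UTC.
Add 6 hours 35 minutes leg 2 → 02:11 UTC (Dec 16).
Add 6 hours 6 minutes layover in Chicago → 08:17 UTC.
Add 1 hour and 57 minutes leg 3 → 10:14 UTC.
Port Linden is UTC−3:30, so local arrival = 10:14 − 3:30 = 06:44 on Dec 16.

06:44 on Dec 16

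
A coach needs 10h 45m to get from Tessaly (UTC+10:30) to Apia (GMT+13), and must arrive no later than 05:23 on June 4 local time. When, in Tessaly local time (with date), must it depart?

16:08 on Jun 3

Target arrival in UTC: 05:23 − 13:00 = 16:23 on Jun 3.
Subtract 10 hours 45 minutes → departure 05:38 UTC on Jun 3.
Tessaly is UTC+10:30: 05:38 + 10:30 = 16:08 on Jun 3.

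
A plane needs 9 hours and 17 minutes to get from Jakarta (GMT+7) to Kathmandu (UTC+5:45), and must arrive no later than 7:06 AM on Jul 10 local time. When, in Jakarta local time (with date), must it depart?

Target arrival in UTC: 7:06 AM − 5:45 = 1:21 AM on Jul 10.
Subtract 9 hours and 17 minutes → departure 4:04 PM UTC on Jul 9.
Jakarta is UTC+7:00: 4:04 PM + 7:00 = 11:04 PM on Jul 9.

11:04 PM on Jul 9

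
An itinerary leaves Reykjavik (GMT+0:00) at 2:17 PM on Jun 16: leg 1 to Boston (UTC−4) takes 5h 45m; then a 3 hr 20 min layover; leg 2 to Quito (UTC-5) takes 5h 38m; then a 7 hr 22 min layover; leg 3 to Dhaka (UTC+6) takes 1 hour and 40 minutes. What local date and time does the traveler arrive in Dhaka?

8:02 PM on June 17

Reykjavik is at UTC+0, so departure is already 2:17 PM UTC on Jun 16.
Add 5 hours 45 minutes leg 1 → 8:02 PM UTC.
Add 3 hours and 20 minutes layover in Boston → 11:22 PM UTC.
Add 5 hours and 38 minutes leg 2 → 5:00 AM UTC (Jun 17).
Add 7 hours and 22 minutes layover in Quito → 12:22 PM UTC.
Add 1 hour and 40 minutes leg 3 → 2:02 PM UTC.
Dhaka is UTC+6:00, so local arrival = 2:02 PM + 6:00 = 8:02 PM on Jun 17.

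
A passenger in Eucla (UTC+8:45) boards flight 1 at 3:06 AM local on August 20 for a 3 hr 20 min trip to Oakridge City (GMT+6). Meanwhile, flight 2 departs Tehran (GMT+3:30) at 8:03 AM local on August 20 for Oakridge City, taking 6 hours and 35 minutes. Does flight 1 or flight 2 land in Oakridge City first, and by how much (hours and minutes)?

the first, by 13 hours 27 minutes

Flight 1 in UTC: 3:06 AM − 8:45 = 6:21 PM on Aug 19.
+3 hours and 20 minutes → arrive 9:41 PM UTC on Aug 19.
Flight 2 in UTC: 8:03 AM − 3:30 = 4:33 AM on Aug 20.
+6 hours 35 minutes → arrive 11:08 AM UTC on Aug 20.
Flight 1 lands earlier by 13 hours 27 minutes.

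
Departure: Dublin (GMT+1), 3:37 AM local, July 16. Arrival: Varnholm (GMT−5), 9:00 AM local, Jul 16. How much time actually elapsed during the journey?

Varnholm is 6:00 behind Dublin.
Clock-face elapsed time (ignoring zones) is 5 hours 23 minutes.
Actual elapsed = 5 hours 23 minutes + 6:00 = 11 hours 23 minutes.

11 hours 23 minutes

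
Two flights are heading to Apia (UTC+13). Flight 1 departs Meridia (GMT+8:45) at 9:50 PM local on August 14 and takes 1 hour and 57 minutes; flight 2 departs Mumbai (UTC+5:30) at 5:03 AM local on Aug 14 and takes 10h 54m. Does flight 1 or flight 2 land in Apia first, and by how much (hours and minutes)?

the second, by 4 hours 35 minutes

Flight 1 in UTC: 9:50 PM − 8:45 = 1:05 PM on Aug 14.
+1 hour 57 minutes → arrive 3:02 PM UTC on Aug 14.
Flight 2 in UTC: 5:03 AM − 5:30 = 11:33 PM on Aug 13.
+10 hours and 54 minutes → arrive 10:27 AM UTC on Aug 14.
Flight 2 lands earlier by 4 hours 35 minutes.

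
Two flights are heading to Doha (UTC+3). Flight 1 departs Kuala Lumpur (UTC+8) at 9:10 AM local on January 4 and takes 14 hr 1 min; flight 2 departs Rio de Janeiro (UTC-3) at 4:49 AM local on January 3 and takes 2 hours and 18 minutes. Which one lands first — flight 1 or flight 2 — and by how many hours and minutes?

Flight 1 in UTC: 9:10 AM − 8:00 = 1:10 AM on Jan 4.
+14 hours 1 minute → arrive 3:11 PM UTC on Jan 4.
Flight 2 in UTC: 4:49 AM + 3:00 = 7:49 AM on Jan 3.
+2 hours and 18 minutes → arrive 10:07 AM UTC on Jan 3.
Flight 2 lands earlier by 29 hours 4 minutes.

the second, by 29 hours 4 minutes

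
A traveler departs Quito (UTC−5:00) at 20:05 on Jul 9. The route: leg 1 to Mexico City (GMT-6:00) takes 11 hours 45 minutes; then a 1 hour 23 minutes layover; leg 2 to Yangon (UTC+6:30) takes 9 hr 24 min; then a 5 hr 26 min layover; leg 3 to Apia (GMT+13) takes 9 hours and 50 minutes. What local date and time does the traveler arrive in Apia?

Convert departure to UTC: 20:05 + 5:00 = 01:05 UTC on Jul 10.
Add 11 hours 45 minutes leg 1 → 12:50 UTC.
Add 1 hour 23 minutes layover in Mexico City → 14:13 UTC.
Add 9 hours 24 minutes leg 2 → 23:37 UTC.
Add 5 hours and 26 minutes layover in Yangon → 05:03 UTC (Jul 11).
Add 9 hours and 50 minutes leg 3 → 14:53 UTC.
Apia is UTC+13:00, so local arrival = 14:53 + 13:00 = 03:53 on Jul 12.

03:53 on July 12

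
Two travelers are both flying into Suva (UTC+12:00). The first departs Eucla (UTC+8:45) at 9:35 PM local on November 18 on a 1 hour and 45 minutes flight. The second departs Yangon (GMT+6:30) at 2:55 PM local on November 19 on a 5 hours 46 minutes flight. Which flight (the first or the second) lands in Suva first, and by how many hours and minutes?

Flight 1 in UTC: 9:35 PM − 8:45 = 12:50 PM on Nov 18.
+1 hour and 45 minutes → arrive 2:35 PM UTC on Nov 18.
Flight 2 in UTC: 2:55 PM − 6:30 = 8:25 AM on Nov 19.
+5 hours 46 minutes → arrive 2:11 PM UTC on Nov 19.
Flight 1 lands earlier by 23 hours 36 minutes.

the first, by 23 hours 36 minutes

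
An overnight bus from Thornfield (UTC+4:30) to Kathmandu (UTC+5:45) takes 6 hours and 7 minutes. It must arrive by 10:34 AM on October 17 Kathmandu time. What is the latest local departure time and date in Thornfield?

Target arrival in UTC: 10:34 AM − 5:45 = 4:49 AM on Oct 17.
Subtract 6 hours and 7 minutes → departure 10:42 PM UTC on Oct 16.
Thornfield is UTC+4:30: 10:42 PM + 4:30 = 3:12 AM on Oct 17.

3:12 AM on Oct 17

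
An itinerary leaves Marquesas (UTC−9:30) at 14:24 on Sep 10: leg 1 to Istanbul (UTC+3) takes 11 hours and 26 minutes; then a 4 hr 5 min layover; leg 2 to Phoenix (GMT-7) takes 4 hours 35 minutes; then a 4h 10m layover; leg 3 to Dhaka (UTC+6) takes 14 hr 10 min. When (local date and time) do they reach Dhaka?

Convert departure to UTC: 14:24 + 9:30 = 23:54 UTC on Sep 10.
Add 11 hours 26 minutes leg 1 → 11:20 UTC (Sep 11).
Add 4 hours 5 minutes layover in Istanbul → 15:25 UTC.
Add 4 hours 35 minutes leg 2 → 20:00 UTC.
Add 4 hours 10 minutes layover in Phoenix → 00:10 UTC (Sep 12).
Add 14 hours 10 minutes leg 3 → 14:20 UTC.
Dhaka is UTC+6:00, so local arrival = 14:20 + 6:00 = 20:20 on Sep 12.

20:20 on September 12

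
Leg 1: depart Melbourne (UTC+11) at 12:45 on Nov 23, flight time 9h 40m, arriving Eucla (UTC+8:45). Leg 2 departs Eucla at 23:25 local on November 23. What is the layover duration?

3 hours 15 minutes

Convert departure to UTC: 12:45 − 11:00 = 01:45 UTC on Nov 23.
Add 9 hours 40 minutes flight time → 11:25 UTC.
Eucla is UTC+8:45, so local arrival = 11:25 + 8:45 = 20:10 on Nov 23.
Layover = 23:25 − 20:10 = 3 hours 15 minutes.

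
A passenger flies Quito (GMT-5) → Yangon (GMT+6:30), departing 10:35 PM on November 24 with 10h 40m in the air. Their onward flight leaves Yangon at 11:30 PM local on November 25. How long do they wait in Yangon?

2 hours 45 minutes

Convert departure to UTC: 10:35 PM + 5:00 = 3:35 AM UTC on Nov 25.
Add 10 hours and 40 minutes flight time → 2:15 PM UTC.
Yangon is UTC+6:30, so local arrival = 2:15 PM + 6:30 = 8:45 PM on Nov 25.
Layover = 11:30 PM − 8:45 PM = 2 hours 45 minutes.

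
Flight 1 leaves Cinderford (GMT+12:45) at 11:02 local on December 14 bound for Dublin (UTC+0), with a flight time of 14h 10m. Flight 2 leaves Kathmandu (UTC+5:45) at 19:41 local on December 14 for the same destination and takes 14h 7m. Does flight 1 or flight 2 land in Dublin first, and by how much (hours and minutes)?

the first, by 15 hours 36 minutes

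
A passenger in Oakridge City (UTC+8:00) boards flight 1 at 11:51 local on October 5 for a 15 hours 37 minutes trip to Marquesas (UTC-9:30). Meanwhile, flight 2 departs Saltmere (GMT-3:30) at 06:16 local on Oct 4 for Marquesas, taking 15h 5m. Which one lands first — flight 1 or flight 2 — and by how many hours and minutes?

Flight 1 in UTC: 11:51 − 8:00 = 03:51 on Oct 5.
+15 hours 37 minutes → arrive 19:28 UTC on Oct 5.
Flight 2 in UTC: 06:16 + 3:30 = 09:46 on Oct 4.
+15 hours 5 minutes → arrive 00:51 UTC on Oct 5.
Flight 2 lands earlier by 18 hours 37 minutes.

the second, by 18 hours 37 minutes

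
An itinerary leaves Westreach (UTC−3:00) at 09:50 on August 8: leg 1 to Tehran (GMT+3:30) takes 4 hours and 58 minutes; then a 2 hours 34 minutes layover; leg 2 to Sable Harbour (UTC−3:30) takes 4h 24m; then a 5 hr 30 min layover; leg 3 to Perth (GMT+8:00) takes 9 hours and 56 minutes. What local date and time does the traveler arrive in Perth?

00:12 on Aug 10

Convert departure to UTC: 09:50 + 3:00 = 12:50 UTC on Aug 8.
Add 4 hours 58 minutes leg 1 → 17:48 UTC.
Add 2 hours and 34 minutes layover in Tehran → 20:22 UTC.
Add 4 hours 24 minutes leg 2 → 00:46 UTC (Aug 9).
Add 5 hours 30 minutes layover in Sable Harbour → 06:16 UTC.
Add 9 hours and 56 minutes leg 3 → 16:12 UTC.
Perth is UTC+8:00, so local arrival = 16:12 + 8:00 = 00:12 on Aug 10.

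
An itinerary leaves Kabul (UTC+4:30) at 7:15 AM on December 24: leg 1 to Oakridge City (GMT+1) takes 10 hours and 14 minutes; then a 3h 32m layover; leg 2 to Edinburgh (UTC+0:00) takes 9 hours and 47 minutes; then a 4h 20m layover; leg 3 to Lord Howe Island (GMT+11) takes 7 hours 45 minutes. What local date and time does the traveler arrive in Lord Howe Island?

1:23 AM on December 26

Convert departure to UTC: 7:15 AM − 4:30 = 2:45 AM UTC on Dec 24.
Add 10 hours and 14 minutes leg 1 → 12:59 PM UTC.
Add 3 hours 32 minutes layover in Oakridge City → 4:31 PM UTC.
Add 9 hours and 47 minutes leg 2 → 2:18 AM UTC (Dec 25).
Add 4 hours and 20 minutes layover in Edinburgh → 6:38 AM UTC.
Add 7 hours 45 minutes leg 3 → 2:23 PM UTC.
Lord Howe Island is UTC+11:00, so local arrival = 2:23 PM + 11:00 = 1:23 AM on Dec 26.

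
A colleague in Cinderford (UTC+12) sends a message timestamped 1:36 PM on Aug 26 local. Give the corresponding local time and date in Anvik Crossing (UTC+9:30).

In UTC: 1:36 PM − 12:00 = 1:36 AM on Aug 26.
Anvik Crossing is UTC+9:30: 1:36 AM + 9:30 = 11:06 AM on Aug 26.

11:06 AM on Aug 26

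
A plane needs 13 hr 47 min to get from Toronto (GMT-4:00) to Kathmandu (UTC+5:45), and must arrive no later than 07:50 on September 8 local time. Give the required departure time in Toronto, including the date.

08:18 on Sep 7

Target arrival in UTC: 07:50 − 5:45 = 02:05 on Sep 8.
Subtract 13 hours and 47 minutes → departure 12:18 UTC on Sep 7.
Toronto is UTC−4:00: 12:18 − 4:00 = 08:18 on Sep 7.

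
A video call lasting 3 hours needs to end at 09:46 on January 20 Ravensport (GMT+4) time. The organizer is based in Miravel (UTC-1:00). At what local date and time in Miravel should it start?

Target end time in UTC: 09:46 − 4:00 = 05:46 on Jan 20.
Subtract 3 hours → start 02:46 UTC on Jan 20.
Miravel is UTC−1:00: 02:46 − 1:00 = 01:46 on Jan 20.

01:46 on January 20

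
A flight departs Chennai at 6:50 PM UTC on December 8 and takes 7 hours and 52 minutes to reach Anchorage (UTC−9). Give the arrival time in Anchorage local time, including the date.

5:42 PM on Dec 8

Departure is given in UTC: 6:50 PM on Dec 8.
Add 7 hours 52 minutes → 2:42 AM UTC (Dec 9).
Anchorage is UTC−9:00: 2:42 AM − 9:00 = 5:42 PM on Dec 8.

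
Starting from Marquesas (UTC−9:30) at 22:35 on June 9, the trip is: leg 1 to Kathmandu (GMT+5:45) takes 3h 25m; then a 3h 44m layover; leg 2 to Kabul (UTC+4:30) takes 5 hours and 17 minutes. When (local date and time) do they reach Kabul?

Convert departure to UTC: 22:35 + 9:30 = 08:05 UTC on Jun 10.
Add 3 hours 25 minutes leg 1 → 11:30 UTC.
Add 3 hours 44 minutes layover in Kathmandu → 15:14 UTC.
Add 5 hours and 17 minutes leg 2 → 20:31 UTC.
Kabul is UTC+4:30, so local arrival = 20:31 + 4:30 = 01:01 on Jun 11.

01:01 on June 11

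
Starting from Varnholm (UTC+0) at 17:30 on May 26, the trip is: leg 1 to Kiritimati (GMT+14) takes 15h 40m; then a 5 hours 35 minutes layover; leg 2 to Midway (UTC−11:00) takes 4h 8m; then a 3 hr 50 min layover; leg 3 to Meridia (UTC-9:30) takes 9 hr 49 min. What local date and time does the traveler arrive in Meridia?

Varnholm is at UTC+0, so departure is already 17:30 UTC on May 26.
Add 15 hours and 40 minutes leg 1 → 09:10 UTC (May 27).
Add 5 hours and 35 minutes layover in Kiritimati → 14:45 UTC.
Add 4 hours and 8 minutes leg 2 → 18:53 UTC.
Add 3 hours 50 minutes layover in Midway → 22:43 UTC.
Add 9 hours 49 minutes leg 3 → 08:32 UTC (May 28).
Meridia is UTC−9:30, so local arrival = 08:32 − 9:30 = 23:02 on May 27.

23:02 on May 27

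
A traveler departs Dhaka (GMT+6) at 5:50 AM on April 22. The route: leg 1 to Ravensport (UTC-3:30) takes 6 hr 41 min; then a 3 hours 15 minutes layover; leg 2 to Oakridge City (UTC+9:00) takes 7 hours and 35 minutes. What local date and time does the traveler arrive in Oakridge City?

Convert departure to UTC: 5:50 AM − 6:00 = 11:50 PM UTC on Apr 21.
Add 6 hours 41 minutes leg 1 → 6:31 AM UTC (Apr 22).
Add 3 hours and 15 minutes layover in Ravensport → 9:46 AM UTC.
Add 7 hours and 35 minutes leg 2 → 5:21 PM UTC.
Oakridge City is UTC+9:00, so local arrival = 5:21 PM + 9:00 = 2:21 AM on Apr 23.

2:21 AM on April 23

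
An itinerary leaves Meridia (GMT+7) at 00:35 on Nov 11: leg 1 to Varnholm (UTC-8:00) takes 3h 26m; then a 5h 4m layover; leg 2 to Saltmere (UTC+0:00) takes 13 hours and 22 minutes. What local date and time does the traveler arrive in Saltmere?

Convert departure to UTC: 00:35 − 7:00 = 17:35 UTC on Nov 10.
Add 3 hours and 26 minutes leg 1 → 21:01 UTC.
Add 5 hours and 4 minutes layover in Varnholm → 02:05 UTC (Nov 11).
Add 13 hours 22 minutes leg 2 → 15:27 UTC.
Saltmere is UTC+0, so local arrival is the same: 15:27 on Nov 11.

15:27 on November 11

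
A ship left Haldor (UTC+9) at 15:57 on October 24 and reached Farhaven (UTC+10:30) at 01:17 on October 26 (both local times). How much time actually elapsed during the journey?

31 hours 50 minutes

Departure in UTC: 15:57 − 9:00 = 06:57 on Oct 24.
Arrival in UTC: 01:17 − 10:30 = 14:47 on Oct 25.
Elapsed = 14:47 − 06:57 (+1 day) = 31 hours 50 minutes.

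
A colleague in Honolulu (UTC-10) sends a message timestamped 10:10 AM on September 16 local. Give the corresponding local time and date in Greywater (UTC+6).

In UTC: 10:10 AM + 10:00 = 8:10 PM on Sep 16.
Greywater is UTC+6:00: 8:10 PM + 6:00 = 2:10 AM on Sep 17.

2:10 AM on Sep 17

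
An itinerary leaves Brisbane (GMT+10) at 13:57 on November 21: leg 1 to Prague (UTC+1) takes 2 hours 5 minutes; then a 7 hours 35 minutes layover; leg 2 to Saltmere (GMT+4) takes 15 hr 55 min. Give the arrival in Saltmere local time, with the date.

09:32 on Nov 22

Convert departure to UTC: 13:57 − 10:00 = 03:57 UTC on Nov 21.
Add 2 hours and 5 minutes leg 1 → 06:02 UTC.
Add 7 hours and 35 minutes layover in Prague → 13:37 UTC.
Add 15 hours and 55 minutes leg 2 → 05:32 UTC (Nov 22).
Saltmere is UTC+4:00, so local arrival = 05:32 + 4:00 = 09:32 on Nov 22.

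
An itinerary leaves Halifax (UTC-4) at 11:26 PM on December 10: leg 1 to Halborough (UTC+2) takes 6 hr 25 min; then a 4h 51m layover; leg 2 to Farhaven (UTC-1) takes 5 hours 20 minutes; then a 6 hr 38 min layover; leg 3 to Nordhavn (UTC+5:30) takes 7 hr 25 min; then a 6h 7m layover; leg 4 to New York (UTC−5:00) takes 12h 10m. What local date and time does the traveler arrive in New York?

11:22 PM on Dec 12

Convert departure to UTC: 11:26 PM + 4:00 = 3:26 AM UTC on Dec 11.
Add 6 hours 25 minutes leg 1 → 9:51 AM UTC.
Add 4 hours and 51 minutes layover in Halborough → 2:42 PM UTC.
Add 5 hours 20 minutes leg 2 → 8:02 PM UTC.
Add 6 hours and 38 minutes layover in Farhaven → 2:40 AM UTC (Dec 12).
Add 7 hours and 25 minutes leg 3 → 10:05 AM UTC.
Add 6 hours 7 minutes layover in Nordhavn → 4:12 PM UTC.
Add 12 hours 10 minutes leg 4 → 4:22 AM UTC (Dec 13).
New York is UTC−5:00, so local arrival = 4:22 AM − 5:00 = 11:22 PM on Dec 12.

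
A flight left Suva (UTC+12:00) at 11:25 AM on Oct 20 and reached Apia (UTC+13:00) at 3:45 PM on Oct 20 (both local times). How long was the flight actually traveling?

3 hours 20 minutes

Departure in UTC: 11:25 AM − 12:00 = 11:25 PM on Oct 19.
Arrival in UTC: 3:45 PM − 13:00 = 2:45 AM on Oct 20.
Elapsed = 2:45 AM − 11:25 PM (+1 day) = 3 hours 20 minutes.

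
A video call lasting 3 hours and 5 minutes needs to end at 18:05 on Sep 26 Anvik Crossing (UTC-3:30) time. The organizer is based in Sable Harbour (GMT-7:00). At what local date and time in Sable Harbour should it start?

11:30 on September 26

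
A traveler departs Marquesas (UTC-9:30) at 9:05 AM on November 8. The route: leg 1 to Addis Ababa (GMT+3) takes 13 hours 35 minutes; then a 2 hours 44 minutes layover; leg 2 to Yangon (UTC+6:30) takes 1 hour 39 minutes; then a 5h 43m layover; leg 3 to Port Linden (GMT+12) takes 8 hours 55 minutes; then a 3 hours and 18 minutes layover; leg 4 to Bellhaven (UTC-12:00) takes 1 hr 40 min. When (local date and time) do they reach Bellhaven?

Convert departure to UTC: 9:05 AM + 9:30 = 6:35 PM UTC on Nov 8.
Add 13 hours 35 minutes leg 1 → 8:10 AM UTC (Nov 9).
Add 2 hours 44 minutes layover in Addis Ababa → 10:54 AM UTC.
Add 1 hour and 39 minutes leg 2 → 12:33 PM UTC.
Add 5 hours and 43 minutes layover in Yangon → 6:16 PM UTC.
Add 8 hours and 55 minutes leg 3 → 3:11 AM UTC (Nov 10).
Add 3 hours 18 minutes layover in Port Linden → 6:29 AM UTC.
Add 1 hour 40 minutes leg 4 → 8:09 AM UTC.
Bellhaven is UTC−12:00, so local arrival = 8:09 AM − 12:00 = 8:09 PM on Nov 9.

8:09 PM on November 9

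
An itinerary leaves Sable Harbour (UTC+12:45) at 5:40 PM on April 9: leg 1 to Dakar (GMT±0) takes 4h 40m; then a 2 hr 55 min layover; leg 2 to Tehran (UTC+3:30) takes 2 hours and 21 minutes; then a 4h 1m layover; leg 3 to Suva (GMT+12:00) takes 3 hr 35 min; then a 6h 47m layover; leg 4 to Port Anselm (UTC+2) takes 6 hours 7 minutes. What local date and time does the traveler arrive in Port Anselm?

Convert departure to UTC: 5:40 PM − 12:45 = 4:55 AM UTC on Apr 9.
Add 4 hours 40 minutes leg 1 → 9:35 AM UTC.
Add 2 hours 55 minutes layover in Dakar → 12:30 PM UTC.
Add 2 hours 21 minutes leg 2 → 2:51 PM UTC.
Add 4 hours and 1 minute layover in Tehran → 6:52 PM UTC.
Add 3 hours 35 minutes leg 3 → 10:27 PM UTC.
Add 6 hours 47 minutes layover in Suva → 5:14 AM UTC (Apr 10).
Add 6 hours 7 minutes leg 4 → 11:21 AM UTC.
Port Anselm is UTC+2:00, so local arrival = 11:21 AM + 2:00 = 1:21 PM on Apr 10.

1:21 PM on April 10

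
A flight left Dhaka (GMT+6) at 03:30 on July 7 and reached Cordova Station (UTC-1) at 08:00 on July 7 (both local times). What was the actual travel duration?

11 hours 30 minutes

Departure in UTC: 03:30 − 6:00 = 21:30 on Jul 6.
Arrival in UTC: 08:00 + 1:00 = 09:00 on Jul 7.
Elapsed = 09:00 − 21:30 (+1 day) = 11 hours 30 minutes.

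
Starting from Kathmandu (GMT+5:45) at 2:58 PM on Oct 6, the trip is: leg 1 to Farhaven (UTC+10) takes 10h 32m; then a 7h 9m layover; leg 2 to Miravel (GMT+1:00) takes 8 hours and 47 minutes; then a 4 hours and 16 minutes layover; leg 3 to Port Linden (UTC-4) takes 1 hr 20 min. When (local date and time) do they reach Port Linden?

1:17 PM on October 7

Convert departure to UTC: 2:58 PM − 5:45 = 9:13 AM UTC on Oct 6.
Add 10 hours 32 minutes leg 1 → 7:45 PM UTC.
Add 7 hours 9 minutes layover in Farhaven → 2:54 AM UTC (Oct 7).
Add 8 hours and 47 minutes leg 2 → 11:41 AM UTC.
Add 4 hours and 16 minutes layover in Miravel → 3:57 PM UTC.
Add 1 hour and 20 minutes leg 3 → 5:17 PM UTC.
Port Linden is UTC−4:00, so local arrival = 5:17 PM − 4:00 = 1:17 PM on Oct 7.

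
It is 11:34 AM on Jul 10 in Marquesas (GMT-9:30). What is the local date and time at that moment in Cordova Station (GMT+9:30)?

In UTC: 11:34 AM + 9:30 = 9:04 PM on Jul 10.
Cordova Station is UTC+9:30: 9:04 PM + 9:30 = 6:34 AM on Jul 11.

6:34 AM on July 11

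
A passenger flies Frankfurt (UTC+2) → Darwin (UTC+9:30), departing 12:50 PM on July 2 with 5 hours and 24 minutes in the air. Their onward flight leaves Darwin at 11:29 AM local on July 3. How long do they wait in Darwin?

Convert departure to UTC: 12:50 PM − 2:00 = 10:50 AM UTC on Jul 2.
Add 5 hours and 24 minutes flight time → 4:14 PM UTC.
Darwin is UTC+9:30, so local arrival = 4:14 PM + 9:30 = 1:44 AM on Jul 3.
Layover = 11:29 AM − 1:44 AM = 9 hours 45 minutes.

9 hours 45 minutes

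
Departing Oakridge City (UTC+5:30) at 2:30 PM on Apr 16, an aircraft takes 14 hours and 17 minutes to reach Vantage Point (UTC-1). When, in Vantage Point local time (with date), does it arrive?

Vantage Point is 6:30 behind Oakridge City.
After 14 hours 17 minutes it is 4:47 AM (Apr 17) in Oakridge City.
Shift by the zone difference: 4:47 AM − 6:30 = 10:17 PM on Apr 16 in Vantage Point.

10:17 PM on April 16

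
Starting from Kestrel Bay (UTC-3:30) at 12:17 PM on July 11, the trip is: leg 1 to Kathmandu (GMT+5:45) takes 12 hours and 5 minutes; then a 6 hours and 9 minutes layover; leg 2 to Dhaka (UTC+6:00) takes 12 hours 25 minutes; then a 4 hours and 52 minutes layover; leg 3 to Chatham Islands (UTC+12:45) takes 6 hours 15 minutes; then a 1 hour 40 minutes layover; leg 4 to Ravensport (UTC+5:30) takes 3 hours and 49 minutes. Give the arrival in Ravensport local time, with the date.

Convert departure to UTC: 12:17 PM + 3:30 = 3:47 PM UTC on Jul 11.
Add 12 hours 5 minutes leg 1 → 3:52 AM UTC (Jul 12).
Add 6 hours 9 minutes layover in Kathmandu → 10:01 AM UTC.
Add 12 hours and 25 minutes leg 2 → 10:26 PM UTC.
Add 4 hours 52 minutes layover in Dhaka → 3:18 AM UTC (Jul 13).
Add 6 hours and 15 minutes leg 3 → 9:33 AM UTC.
Add 1 hour 40 minutes layover in Chatham Islands → 11:13 AM UTC.
Add 3 hours 49 minutes leg 4 → 3:02 PM UTC.
Ravensport is UTC+5:30, so local arrival = 3:02 PM + 5:30 = 8:32 PM on Jul 13.

8:32 PM on July 13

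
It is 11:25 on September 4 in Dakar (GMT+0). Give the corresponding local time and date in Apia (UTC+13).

Dakar is UTC+0 so that is 11:25 UTC.
Apia is UTC+13:00: 11:25 + 13:00 = 00:25 on Sep 5.

00:25 on Sep 5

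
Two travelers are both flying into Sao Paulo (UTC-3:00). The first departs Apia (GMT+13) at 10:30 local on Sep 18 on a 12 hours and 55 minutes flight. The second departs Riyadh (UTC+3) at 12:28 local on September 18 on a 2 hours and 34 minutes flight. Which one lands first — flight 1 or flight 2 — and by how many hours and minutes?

the first, by 1 hour 37 minutes

Flight 1 in UTC: 10:30 − 13:00 = 21:30 on Sep 17.
+12 hours 55 minutes → arrive 10:25 UTC on Sep 18.
Flight 2 in UTC: 12:28 − 3:00 = 09:28 on Sep 18.
+2 hours 34 minutes → arrive 12:02 UTC on Sep 18.
Flight 1 lands earlier by 1 hour 37 minutes.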